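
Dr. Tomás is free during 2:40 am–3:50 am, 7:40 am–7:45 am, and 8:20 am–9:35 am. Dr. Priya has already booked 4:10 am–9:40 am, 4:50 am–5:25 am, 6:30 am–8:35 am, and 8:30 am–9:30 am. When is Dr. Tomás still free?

B, merged: 4:10 am–9:40 am.
2:40 am–3:50 am is untouched.
7:40 am–7:45 am lies entirely inside B → drops out.
8:20 am–9:35 am lies entirely inside B → drops out.

2:40 am–3:50 am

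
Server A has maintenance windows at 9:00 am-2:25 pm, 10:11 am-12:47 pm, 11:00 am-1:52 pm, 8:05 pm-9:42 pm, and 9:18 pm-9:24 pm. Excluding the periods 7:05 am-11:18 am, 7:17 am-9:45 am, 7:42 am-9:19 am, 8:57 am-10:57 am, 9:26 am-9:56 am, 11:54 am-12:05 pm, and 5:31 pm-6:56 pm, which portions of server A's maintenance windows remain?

A, merged: 9:00 am–2:25 pm, 8:05 pm–9:42 pm.
B, merged: 7:05 am–11:18 am, 11:54 am–12:05 pm, 5:31 pm–6:56 pm.
9:00 am–2:25 pm minus B → 11:18 am–11:54 am, 12:05 pm–2:25 pm.
8:05 pm–9:42 pm: no B overlap → unchanged.

11:18 am–11:54 am, 12:05 pm–2:25 pm, 8:05 pm–9:42 pm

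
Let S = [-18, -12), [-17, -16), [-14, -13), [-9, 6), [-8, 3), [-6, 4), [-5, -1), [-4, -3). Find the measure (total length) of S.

Merged: [-18, -12), [-9, 6).
Lengths: 6 + 15 = 21.

21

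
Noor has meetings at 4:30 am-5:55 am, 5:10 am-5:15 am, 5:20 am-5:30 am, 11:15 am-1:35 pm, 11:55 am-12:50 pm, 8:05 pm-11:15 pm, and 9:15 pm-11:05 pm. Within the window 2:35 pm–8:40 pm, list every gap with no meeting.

Covered (merged): 4:30 am–5:55 am, 11:15 am–1:35 pm, 8:05 pm–11:15 pm.
Complement within 2:35 pm–8:40 pm: 2:35 pm–8:05 pm.

2:35 pm–8:05 pm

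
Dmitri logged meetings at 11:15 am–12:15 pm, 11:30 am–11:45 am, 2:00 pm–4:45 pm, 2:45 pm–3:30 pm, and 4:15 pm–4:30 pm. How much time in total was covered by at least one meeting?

3 h 45 min

Merged: 11:15 am–12:15 pm, 2:00 pm–4:45 pm.
Lengths: 1 h + 2 h 45 min = 3 h 45 min.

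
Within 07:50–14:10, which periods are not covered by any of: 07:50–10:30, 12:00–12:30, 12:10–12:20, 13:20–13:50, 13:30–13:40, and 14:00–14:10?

The merged coverage is 07:50-10:30, 12:00-12:30, 13:20-13:50, 14:00-14:10.
Uncovered inside 07:50-14:10: 10:30-12:00, 12:30-13:20, 13:50-14:00.

10:30-12:00, 12:30-13:20, 13:50-14:00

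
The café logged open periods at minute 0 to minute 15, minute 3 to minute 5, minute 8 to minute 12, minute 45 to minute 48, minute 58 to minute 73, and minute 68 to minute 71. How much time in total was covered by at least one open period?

Merged: minute 0 to minute 15, minute 45 to minute 48, minute 58 to minute 73.
Lengths: 15 minutes + 3 minutes + 15 minutes = 33 minutes.

33 minutes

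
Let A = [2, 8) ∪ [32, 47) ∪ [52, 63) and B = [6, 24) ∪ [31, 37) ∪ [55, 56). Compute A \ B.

[2, 6) ∪ [37, 47) ∪ [52, 55) ∪ [56, 63)

[2, 8) \ B = [2, 6).
[32, 47) \ B = [37, 47).
[52, 63) \ B = [52, 55), [56, 63).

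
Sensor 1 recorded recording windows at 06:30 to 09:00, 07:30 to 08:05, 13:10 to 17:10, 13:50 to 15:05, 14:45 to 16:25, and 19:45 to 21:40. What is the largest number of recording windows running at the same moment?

3

Sweep endpoints in order; track running count of active intervals.
Peak of 3 reached at 14:45.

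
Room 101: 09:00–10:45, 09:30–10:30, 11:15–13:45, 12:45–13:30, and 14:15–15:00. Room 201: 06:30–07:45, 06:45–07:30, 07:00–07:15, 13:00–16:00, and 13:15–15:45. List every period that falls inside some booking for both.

13:00-13:45, 14:15-15:00

A, merged: 09:00-10:45, 11:15-13:45, 14:15-15:00.
B, merged: 06:30-07:45, 13:00-16:00.
09:00-10:45: no overlap with the second set.
11:15-13:45 meets the second set on 13:00-13:45.
14:15-15:00 meets the second set on 14:15-15:00.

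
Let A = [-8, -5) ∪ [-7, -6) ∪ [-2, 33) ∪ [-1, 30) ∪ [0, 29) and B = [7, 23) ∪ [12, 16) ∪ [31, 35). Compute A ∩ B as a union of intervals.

[7, 23) ∪ [31, 33)

Merge the first list: [-8, -5), [-2, 33).
Merge the second list: [7, 23), [31, 35).
[-8, -5): no overlap with the second set.
[-2, 33) meets the second set on [7, 23), [31, 33).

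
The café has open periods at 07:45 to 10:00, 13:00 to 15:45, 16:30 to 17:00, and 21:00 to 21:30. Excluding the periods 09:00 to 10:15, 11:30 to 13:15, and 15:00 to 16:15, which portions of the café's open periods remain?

07:45–09:00, 13:15–15:00, 16:30–17:00, 21:00–21:30

07:45–10:00 minus B → 07:45–09:00.
13:00–15:45 minus B → 13:15–15:00.
16:30–17:00: no B overlap → unchanged.
21:00–21:30: no B overlap → unchanged.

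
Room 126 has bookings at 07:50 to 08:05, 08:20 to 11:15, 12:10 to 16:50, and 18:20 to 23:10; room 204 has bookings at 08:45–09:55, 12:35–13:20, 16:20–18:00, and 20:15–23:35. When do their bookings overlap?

08:45–09:55, 12:35–13:20, 16:20–16:50, 20:15–23:10

07:50–08:05 falls entirely outside B.
08:20–11:15 overlaps B on 08:45–09:55.
12:10–16:50 overlaps B on 12:35–13:20, 16:20–16:50.
18:20–23:10 overlaps B on 20:15–23:10.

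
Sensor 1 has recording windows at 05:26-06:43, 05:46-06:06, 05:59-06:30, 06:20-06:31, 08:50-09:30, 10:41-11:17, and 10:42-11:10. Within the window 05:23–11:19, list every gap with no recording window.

After merging, the occupied span is 05:26-06:43, 08:50-09:30, 10:41-11:17.
Uncovered inside 05:23-11:19: 05:23-05:26, 06:43-08:50, 09:30-10:41, 11:17-11:19.

05:23-05:26, 06:43-08:50, 09:30-10:41, 11:17-11:19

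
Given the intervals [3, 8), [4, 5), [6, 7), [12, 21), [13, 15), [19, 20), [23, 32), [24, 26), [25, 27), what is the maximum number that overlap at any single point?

Sweep endpoints in order; track running count of active intervals.
Peak of 3 reached at 25.

3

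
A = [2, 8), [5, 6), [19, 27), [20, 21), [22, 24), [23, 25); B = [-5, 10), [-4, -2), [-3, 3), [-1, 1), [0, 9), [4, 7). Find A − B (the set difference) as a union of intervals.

First set merges to [2, 8), [19, 27).
Second set merges to [-5, 10).
[2, 8): entirely removed.
[19, 27): nothing removed.

[19, 27)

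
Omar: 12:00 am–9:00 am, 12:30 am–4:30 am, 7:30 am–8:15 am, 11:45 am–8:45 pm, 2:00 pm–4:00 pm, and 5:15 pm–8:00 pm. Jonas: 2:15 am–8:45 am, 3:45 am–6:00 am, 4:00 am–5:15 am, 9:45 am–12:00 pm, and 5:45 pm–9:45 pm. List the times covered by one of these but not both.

12:00 am–2:15 am, 8:45 am–9:00 am, 9:45 am–11:45 am, 12:00 pm–5:45 pm, 8:45 pm–9:45 pm

Merge the first list: 12:00 am–9:00 am, 11:45 am–8:45 pm.
Merge the second list: 2:15 am–8:45 am, 9:45 am–12:00 pm, 5:45 pm–9:45 pm.
A \ B = 12:00 am–2:15 am, 8:45 am–9:00 am, 12:00 pm–5:45 pm.
B \ A = 9:45 am–11:45 am, 8:45 pm–9:45 pm.
Union of the two gives the symmetric difference.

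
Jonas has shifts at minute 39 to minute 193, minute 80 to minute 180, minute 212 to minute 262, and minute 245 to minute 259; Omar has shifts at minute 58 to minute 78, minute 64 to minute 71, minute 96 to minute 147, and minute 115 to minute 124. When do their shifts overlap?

minute 58 to minute 78, minute 96 to minute 147

A, merged: minute 39 to minute 193, minute 212 to minute 262.
B, merged: minute 58 to minute 78, minute 96 to minute 147.
minute 39 to minute 193 overlaps B on minute 58 to minute 78, minute 96 to minute 147.
minute 212 to minute 262 falls entirely outside B.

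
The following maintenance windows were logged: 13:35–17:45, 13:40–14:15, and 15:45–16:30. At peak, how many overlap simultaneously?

Sweep endpoints in order; track running count of active intervals.
Peak of 2 reached at 13:40.

2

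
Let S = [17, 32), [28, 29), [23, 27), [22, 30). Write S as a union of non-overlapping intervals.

Sort by start: [17, 32), [22, 30), [23, 27), [28, 29).
[22, 30) overlaps/touches [17, 32) → extend to [17, 32).
[23, 27) overlaps/touches [17, 32) → extend to [17, 32).
[28, 29) overlaps/touches [17, 32) → extend to [17, 32).

[17, 32)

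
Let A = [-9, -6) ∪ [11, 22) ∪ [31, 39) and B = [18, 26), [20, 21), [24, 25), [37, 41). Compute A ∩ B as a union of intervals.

[18, 22) ∪ [37, 39)

B, merged: [18, 26), [37, 41).
[-9, -6) meets no B interval.
[11, 22) ∩ B → [18, 22).
[31, 39) ∩ B → [37, 39).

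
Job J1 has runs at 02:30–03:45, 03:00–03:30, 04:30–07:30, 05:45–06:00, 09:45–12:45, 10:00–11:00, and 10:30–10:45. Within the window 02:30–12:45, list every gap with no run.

03:45–04:30, 07:30–09:45

The merged coverage is 02:30–03:45, 04:30–07:30, 09:45–12:45.
Uncovered inside 02:30–12:45: 03:45–04:30, 07:30–09:45.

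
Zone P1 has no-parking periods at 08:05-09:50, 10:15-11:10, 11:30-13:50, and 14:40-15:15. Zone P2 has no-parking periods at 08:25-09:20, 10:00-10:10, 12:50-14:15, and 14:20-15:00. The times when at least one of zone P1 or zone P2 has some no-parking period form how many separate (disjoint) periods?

A ∪ B = 08:05-09:50, 10:00-10:10, 10:15-11:10, 11:30-14:15, 14:20-15:15.
That is 5 disjoint pieces.

5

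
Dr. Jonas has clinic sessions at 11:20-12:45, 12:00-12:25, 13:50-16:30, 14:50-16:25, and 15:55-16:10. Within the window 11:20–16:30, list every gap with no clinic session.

12:45–13:50

The merged coverage is 11:20–12:45, 13:50–16:30.
Uncovered inside 11:20–16:30: 12:45–13:50.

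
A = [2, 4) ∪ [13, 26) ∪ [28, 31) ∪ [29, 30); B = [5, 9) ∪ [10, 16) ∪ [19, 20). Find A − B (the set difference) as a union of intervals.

A, merged: [2, 4), [13, 26), [28, 31).
[2, 4): no B overlap → unchanged.
[13, 26) minus B → [16, 19), [20, 26).
[28, 31): no B overlap → unchanged.

[2, 4) ∪ [16, 19) ∪ [20, 26) ∪ [28, 31)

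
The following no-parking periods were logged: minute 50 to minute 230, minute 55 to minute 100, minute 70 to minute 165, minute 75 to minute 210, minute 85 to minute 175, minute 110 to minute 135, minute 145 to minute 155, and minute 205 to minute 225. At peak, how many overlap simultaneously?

Walk the sorted start/end points keeping a running depth.
The depth first hits 5 at minute 85.

5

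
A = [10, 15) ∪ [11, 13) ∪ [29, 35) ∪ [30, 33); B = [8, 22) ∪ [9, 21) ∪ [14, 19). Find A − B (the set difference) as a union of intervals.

[29, 35)

A, merged: [10, 15), [29, 35).
B, merged: [8, 22).
[10, 15): fully covered by B → removed.
[29, 35): no B overlap → unchanged.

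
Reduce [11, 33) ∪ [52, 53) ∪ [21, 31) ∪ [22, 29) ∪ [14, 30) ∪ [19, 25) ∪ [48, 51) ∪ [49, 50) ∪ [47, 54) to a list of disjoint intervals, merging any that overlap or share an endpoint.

[11, 33) ∪ [47, 54)

Sort by start: [11, 33), [14, 30), [19, 25), [21, 31), [22, 29), [47, 54), [48, 51), [49, 50), [52, 53).
[14, 30) overlaps/touches [11, 33) → extend to [11, 33).
[19, 25) overlaps/touches [11, 33) → extend to [11, 33).
[21, 31) overlaps/touches [11, 33) → extend to [11, 33).
[22, 29) overlaps/touches [11, 33) → extend to [11, 33).
[47, 54) is disjoint → start new block.
[48, 51) overlaps/touches [47, 54) → extend to [47, 54).
[49, 50) overlaps/touches [47, 54) → extend to [47, 54).
[52, 53) overlaps/touches [47, 54) → extend to [47, 54).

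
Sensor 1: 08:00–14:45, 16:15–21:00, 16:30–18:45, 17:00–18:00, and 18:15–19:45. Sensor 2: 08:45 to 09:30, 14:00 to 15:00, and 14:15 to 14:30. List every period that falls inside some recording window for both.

A, merged: 08:00–14:45, 16:15–21:00.
B, merged: 08:45–09:30, 14:00–15:00.
08:00–14:45 meets the second set on 08:45–09:30, 14:00–14:45.
16:15–21:00: no overlap with the second set.

08:45–09:30, 14:00–14:45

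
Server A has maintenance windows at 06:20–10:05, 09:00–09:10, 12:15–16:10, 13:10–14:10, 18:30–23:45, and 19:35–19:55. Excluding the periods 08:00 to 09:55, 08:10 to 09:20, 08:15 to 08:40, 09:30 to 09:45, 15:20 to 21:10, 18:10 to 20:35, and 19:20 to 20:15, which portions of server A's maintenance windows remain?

Merge the first list: 06:20–10:05, 12:15–16:10, 18:30–23:45.
Merge the second list: 08:00–09:55, 15:20–21:10.
06:20–10:05 with B removed leaves 06:20–08:00, 09:55–10:05.
12:15–16:10 with B removed leaves 12:15–15:20.
18:30–23:45 with B removed leaves 21:10–23:45.

06:20–08:00, 09:55–10:05, 12:15–15:20, 21:10–23:45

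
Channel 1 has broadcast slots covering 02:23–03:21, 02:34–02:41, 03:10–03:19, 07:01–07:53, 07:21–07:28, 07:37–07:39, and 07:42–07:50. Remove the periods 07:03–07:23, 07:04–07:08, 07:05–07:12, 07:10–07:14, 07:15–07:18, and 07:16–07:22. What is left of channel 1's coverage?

02:23–03:21, 07:01–07:03, 07:23–07:53

Merge the first list: 02:23–03:21, 07:01–07:53.
Merge the second list: 07:03–07:23.
02:23–03:21: no B overlap → unchanged.
07:01–07:53 minus B → 07:01–07:03, 07:23–07:53.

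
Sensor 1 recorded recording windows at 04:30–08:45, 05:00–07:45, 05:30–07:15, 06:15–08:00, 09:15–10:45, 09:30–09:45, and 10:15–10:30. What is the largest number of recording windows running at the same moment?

Sweep endpoints in order; track running count of active intervals.
Peak of 4 reached at 06:15.

4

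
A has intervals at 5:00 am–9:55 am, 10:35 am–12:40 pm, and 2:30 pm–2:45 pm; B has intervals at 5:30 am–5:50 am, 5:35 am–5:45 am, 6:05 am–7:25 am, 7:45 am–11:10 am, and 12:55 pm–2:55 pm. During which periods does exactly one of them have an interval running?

B, merged: 5:30 am-5:50 am, 6:05 am-7:25 am, 7:45 am-11:10 am, 12:55 pm-2:55 pm.
A but not B: 5:00 am-5:30 am, 5:50 am-6:05 am, 7:25 am-7:45 am, 11:10 am-12:40 pm.
B but not A: 9:55 am-10:35 am, 12:55 pm-2:30 pm, 2:45 pm-2:55 pm.
Combining gives A △ B.

5:00 am-5:30 am, 5:50 am-6:05 am, 7:25 am-7:45 am, 9:55 am-10:35 am, 11:10 am-12:40 pm, 12:55 pm-2:30 pm, 2:45 pm-2:55 pm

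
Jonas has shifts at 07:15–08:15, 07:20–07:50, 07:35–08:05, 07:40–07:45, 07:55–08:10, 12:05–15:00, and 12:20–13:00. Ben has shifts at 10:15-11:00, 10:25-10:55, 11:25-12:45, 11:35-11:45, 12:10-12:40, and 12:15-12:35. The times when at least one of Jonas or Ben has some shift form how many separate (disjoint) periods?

3

A, merged: 07:15-08:15, 12:05-15:00.
B, merged: 10:15-11:00, 11:25-12:45.
A ∪ B = 07:15-08:15, 10:15-11:00, 11:25-15:00.
That is 3 disjoint pieces.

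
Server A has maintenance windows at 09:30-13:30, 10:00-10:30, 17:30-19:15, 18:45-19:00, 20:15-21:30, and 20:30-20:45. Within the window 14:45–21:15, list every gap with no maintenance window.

The merged coverage is 09:30–13:30, 17:30–19:15, 20:15–21:30.
Uncovered inside 14:45–21:15: 14:45–17:30, 19:15–20:15.

14:45–17:30, 19:15–20:15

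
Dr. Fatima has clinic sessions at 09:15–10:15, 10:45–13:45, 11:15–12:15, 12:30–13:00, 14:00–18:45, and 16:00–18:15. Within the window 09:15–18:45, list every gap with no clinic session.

After merging, the occupied span is 09:15–10:15, 10:45–13:45, 14:00–18:45.
Complement within 09:15–18:45: 10:15–10:45, 13:45–14:00.

10:15–10:45, 13:45–14:00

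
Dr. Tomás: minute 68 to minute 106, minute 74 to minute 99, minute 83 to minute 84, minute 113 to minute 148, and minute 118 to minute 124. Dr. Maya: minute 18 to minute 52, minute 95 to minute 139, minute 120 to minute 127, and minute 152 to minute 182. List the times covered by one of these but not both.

Merge the first list: minute 68 to minute 106, minute 113 to minute 148.
Merge the second list: minute 18 to minute 52, minute 95 to minute 139, minute 152 to minute 182.
A but not B: minute 68 to minute 95, minute 139 to minute 148.
B but not A: minute 18 to minute 52, minute 106 to minute 113, minute 152 to minute 182.
Combining gives A △ B.

minute 18 to minute 52, minute 68 to minute 95, minute 106 to minute 113, minute 139 to minute 148, minute 152 to minute 182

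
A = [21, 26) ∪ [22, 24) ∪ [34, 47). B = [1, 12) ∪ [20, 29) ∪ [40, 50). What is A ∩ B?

First set merges to [21, 26), [34, 47).
[21, 26) overlaps B on [21, 26).
[34, 47) overlaps B on [40, 47).

[21, 26) ∪ [40, 47)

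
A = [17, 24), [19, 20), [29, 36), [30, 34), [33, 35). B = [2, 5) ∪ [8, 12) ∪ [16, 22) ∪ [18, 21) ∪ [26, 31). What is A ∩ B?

[17, 22) ∪ [29, 31)

Merge the first list: [17, 24), [29, 36).
Merge the second list: [2, 5), [8, 12), [16, 22), [26, 31).
[17, 24) meets the second set on [17, 22).
[29, 36) meets the second set on [29, 31).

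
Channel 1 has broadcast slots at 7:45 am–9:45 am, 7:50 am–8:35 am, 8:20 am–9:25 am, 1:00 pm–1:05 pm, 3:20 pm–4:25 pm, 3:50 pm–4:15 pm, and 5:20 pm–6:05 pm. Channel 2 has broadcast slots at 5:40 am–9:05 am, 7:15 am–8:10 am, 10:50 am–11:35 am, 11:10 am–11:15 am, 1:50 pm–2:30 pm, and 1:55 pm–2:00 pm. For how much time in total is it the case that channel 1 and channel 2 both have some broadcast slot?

1 h 20 min

A, merged: 7:45 am–9:45 am, 1:00 pm–1:05 pm, 3:20 pm–4:25 pm, 5:20 pm–6:05 pm.
B, merged: 5:40 am–9:05 am, 10:50 am–11:35 am, 1:50 pm–2:30 pm.
A ∩ B = 7:45 am–9:05 am.
Total: 1 h 20 min.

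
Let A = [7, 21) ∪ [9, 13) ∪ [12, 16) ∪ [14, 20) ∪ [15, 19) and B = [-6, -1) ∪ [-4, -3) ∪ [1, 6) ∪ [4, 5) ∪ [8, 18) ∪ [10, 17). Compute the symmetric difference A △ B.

Merge the first list: [7, 21).
Merge the second list: [-6, -1), [1, 6), [8, 18).
Only in the first: [7, 8), [18, 21).
Only in the second: [-6, -1), [1, 6).
Together these are the periods covered by exactly one.

[-6, -1) ∪ [1, 6) ∪ [7, 8) ∪ [18, 21)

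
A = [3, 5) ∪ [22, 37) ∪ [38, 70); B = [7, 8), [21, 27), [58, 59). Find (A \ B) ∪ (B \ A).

[3, 5) ∪ [7, 8) ∪ [21, 22) ∪ [27, 37) ∪ [38, 58) ∪ [59, 70)

Only in the first: [3, 5), [27, 37), [38, 58), [59, 70).
Only in the second: [7, 8), [21, 22).
Together these are the periods covered by exactly one.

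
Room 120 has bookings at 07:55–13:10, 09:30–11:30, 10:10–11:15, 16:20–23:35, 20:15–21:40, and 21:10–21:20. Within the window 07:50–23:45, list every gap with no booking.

07:50-07:55, 13:10-16:20, 23:35-23:45

After merging, the occupied span is 07:55-13:10, 16:20-23:35.
Uncovered inside 07:50-23:45: 07:50-07:55, 13:10-16:20, 23:35-23:45.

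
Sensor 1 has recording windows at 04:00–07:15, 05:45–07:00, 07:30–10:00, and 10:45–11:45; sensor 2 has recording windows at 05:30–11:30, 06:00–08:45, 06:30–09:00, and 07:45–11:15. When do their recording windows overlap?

A, merged: 04:00–07:15, 07:30–10:00, 10:45–11:45.
B, merged: 05:30–11:30.
04:00–07:15 meets the second set on 05:30–07:15.
07:30–10:00 meets the second set on 07:30–10:00.
10:45–11:45 meets the second set on 10:45–11:30.

05:30–07:15, 07:30–10:00, 10:45–11:30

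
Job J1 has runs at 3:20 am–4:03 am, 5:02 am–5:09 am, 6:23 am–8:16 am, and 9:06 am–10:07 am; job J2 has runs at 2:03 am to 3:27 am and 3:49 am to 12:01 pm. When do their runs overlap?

3:20 am–4:03 am overlaps B on 3:20 am–3:27 am, 3:49 am–4:03 am.
5:02 am–5:09 am overlaps B on 5:02 am–5:09 am.
6:23 am–8:16 am overlaps B on 6:23 am–8:16 am.
9:06 am–10:07 am overlaps B on 9:06 am–10:07 am.

3:20 am–3:27 am, 3:49 am–4:03 am, 5:02 am–5:09 am, 6:23 am–8:16 am, 9:06 am–10:07 am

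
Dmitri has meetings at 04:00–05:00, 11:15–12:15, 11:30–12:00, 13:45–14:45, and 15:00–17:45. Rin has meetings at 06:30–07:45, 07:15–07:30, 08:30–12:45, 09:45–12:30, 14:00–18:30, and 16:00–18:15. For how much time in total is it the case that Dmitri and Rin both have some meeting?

4 h 30 min

Merge the first list: 04:00-05:00, 11:15-12:15, 13:45-14:45, 15:00-17:45.
Merge the second list: 06:30-07:45, 08:30-12:45, 14:00-18:30.
A ∩ B = 11:15-12:15, 14:00-14:45, 15:00-17:45.
Total: 1 h + 45 min + 2 h 45 min = 4 h 30 min.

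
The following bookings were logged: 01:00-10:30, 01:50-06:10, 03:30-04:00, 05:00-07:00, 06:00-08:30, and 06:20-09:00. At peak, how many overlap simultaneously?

4

At 06:00, 4 of the intervals are simultaneously active.
No point has more.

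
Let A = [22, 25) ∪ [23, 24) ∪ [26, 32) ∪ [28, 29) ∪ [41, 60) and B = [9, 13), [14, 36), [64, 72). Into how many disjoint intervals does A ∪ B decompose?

Merge the first list: [22, 25), [26, 32), [41, 60).
A ∪ B = [9, 13), [14, 36), [41, 60), [64, 72).
That is 4 disjoint pieces.

4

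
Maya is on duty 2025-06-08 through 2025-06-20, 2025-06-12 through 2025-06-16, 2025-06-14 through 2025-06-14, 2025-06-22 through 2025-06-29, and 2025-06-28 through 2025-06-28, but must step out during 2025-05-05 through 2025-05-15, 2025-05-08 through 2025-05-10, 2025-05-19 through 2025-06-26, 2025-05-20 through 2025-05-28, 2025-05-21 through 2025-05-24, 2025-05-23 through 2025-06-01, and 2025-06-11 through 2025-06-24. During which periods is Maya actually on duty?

2025-06-27 through 2025-06-29

A, merged: 2025-06-08 through 2025-06-20, 2025-06-22 through 2025-06-29.
B, merged: 2025-05-05 through 2025-05-15, 2025-05-19 through 2025-06-26.
2025-06-08 through 2025-06-20: entirely removed.
2025-06-22 through 2025-06-29 \ B = 2025-06-27 through 2025-06-29.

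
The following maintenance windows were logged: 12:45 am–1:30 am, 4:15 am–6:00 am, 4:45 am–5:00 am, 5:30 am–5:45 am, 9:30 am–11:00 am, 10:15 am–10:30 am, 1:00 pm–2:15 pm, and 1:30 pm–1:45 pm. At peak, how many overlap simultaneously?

At 4:45 am, 2 of the intervals are simultaneously active.
No point has more.

2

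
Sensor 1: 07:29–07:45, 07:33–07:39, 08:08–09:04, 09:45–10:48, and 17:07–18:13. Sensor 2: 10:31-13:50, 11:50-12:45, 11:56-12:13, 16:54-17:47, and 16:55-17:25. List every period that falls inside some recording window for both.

10:31–10:48, 17:07–17:47

Merge the first list: 07:29–07:45, 08:08–09:04, 09:45–10:48, 17:07–18:13.
Merge the second list: 10:31–13:50, 16:54–17:47.
07:29–07:45 falls entirely outside B.
08:08–09:04 falls entirely outside B.
09:45–10:48 overlaps B on 10:31–10:48.
17:07–18:13 overlaps B on 17:07–17:47.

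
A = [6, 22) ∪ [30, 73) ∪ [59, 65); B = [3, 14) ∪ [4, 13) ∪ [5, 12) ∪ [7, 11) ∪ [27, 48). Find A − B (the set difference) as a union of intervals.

First set merges to [6, 22), [30, 73).
Second set merges to [3, 14), [27, 48).
[6, 22) minus B → [14, 22).
[30, 73) minus B → [48, 73).

[14, 22) ∪ [48, 73)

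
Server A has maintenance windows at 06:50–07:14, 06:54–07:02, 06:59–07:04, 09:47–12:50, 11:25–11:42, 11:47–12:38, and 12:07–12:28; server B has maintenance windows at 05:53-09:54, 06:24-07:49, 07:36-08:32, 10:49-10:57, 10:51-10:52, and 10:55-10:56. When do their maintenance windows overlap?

06:50–07:14, 09:47–09:54, 10:49–10:57

First set merges to 06:50–07:14, 09:47–12:50.
Second set merges to 05:53–09:54, 10:49–10:57.
06:50–07:14 meets the second set on 06:50–07:14.
09:47–12:50 meets the second set on 09:47–09:54, 10:49–10:57.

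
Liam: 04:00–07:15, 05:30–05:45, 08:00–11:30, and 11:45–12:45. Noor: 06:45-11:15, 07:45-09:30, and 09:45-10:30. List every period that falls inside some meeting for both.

06:45-07:15, 08:00-11:15

First set merges to 04:00-07:15, 08:00-11:30, 11:45-12:45.
Second set merges to 06:45-11:15.
04:00-07:15 overlaps B on 06:45-07:15.
08:00-11:30 overlaps B on 08:00-11:15.
11:45-12:45 falls entirely outside B.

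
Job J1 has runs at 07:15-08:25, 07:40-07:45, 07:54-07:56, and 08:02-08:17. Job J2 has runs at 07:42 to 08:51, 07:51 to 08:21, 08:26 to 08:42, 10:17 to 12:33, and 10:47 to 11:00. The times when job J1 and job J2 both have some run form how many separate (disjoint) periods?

1

Merge the first list: 07:15-08:25.
Merge the second list: 07:42-08:51, 10:17-12:33.
A ∩ B = 07:42-08:25.
That is 1 disjoint piece.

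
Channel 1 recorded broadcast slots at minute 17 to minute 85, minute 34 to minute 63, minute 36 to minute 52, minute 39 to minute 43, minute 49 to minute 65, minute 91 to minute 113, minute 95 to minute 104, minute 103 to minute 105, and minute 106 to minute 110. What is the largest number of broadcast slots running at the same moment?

4

Sweep endpoints in order; track running count of active intervals.
Peak of 4 reached at minute 39.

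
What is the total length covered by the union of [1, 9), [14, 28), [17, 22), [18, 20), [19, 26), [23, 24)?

Merged: [1, 9), [14, 28).
Lengths: 8 + 14 = 22.

22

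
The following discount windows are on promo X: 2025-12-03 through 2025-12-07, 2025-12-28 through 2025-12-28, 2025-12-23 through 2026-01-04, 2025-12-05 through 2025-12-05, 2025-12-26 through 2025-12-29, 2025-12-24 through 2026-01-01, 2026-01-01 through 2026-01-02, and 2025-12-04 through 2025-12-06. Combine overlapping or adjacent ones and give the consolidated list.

Sort by start: 2025-12-03 through 2025-12-07, 2025-12-04 through 2025-12-06, 2025-12-05 through 2025-12-05, 2025-12-23 through 2026-01-04, 2025-12-24 through 2026-01-01, 2025-12-26 through 2025-12-29, 2025-12-28 through 2025-12-28, 2026-01-01 through 2026-01-02.
2025-12-04 through 2025-12-06 overlaps/touches 2025-12-03 through 2025-12-07 → extend to 2025-12-03 through 2025-12-07.
2025-12-05 through 2025-12-05 overlaps/touches 2025-12-03 through 2025-12-07 → extend to 2025-12-03 through 2025-12-07.
2025-12-23 through 2026-01-04 is disjoint → start new block.
2025-12-24 through 2026-01-01 overlaps/touches 2025-12-23 through 2026-01-04 → extend to 2025-12-23 through 2026-01-04.
2025-12-26 through 2025-12-29 overlaps/touches 2025-12-23 through 2026-01-04 → extend to 2025-12-23 through 2026-01-04.
2025-12-28 through 2025-12-28 overlaps/touches 2025-12-23 through 2026-01-04 → extend to 2025-12-23 through 2026-01-04.
2026-01-01 through 2026-01-02 overlaps/touches 2025-12-23 through 2026-01-04 → extend to 2025-12-23 through 2026-01-04.

2025-12-03 through 2025-12-07, 2025-12-23 through 2026-01-04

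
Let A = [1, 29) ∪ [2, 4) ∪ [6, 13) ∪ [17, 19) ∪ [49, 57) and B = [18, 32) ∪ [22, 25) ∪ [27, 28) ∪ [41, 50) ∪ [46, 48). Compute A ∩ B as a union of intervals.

[18, 29) ∪ [49, 50)

A, merged: [1, 29), [49, 57).
B, merged: [18, 32), [41, 50).
[1, 29) ∩ B → [18, 29).
[49, 57) ∩ B → [49, 50).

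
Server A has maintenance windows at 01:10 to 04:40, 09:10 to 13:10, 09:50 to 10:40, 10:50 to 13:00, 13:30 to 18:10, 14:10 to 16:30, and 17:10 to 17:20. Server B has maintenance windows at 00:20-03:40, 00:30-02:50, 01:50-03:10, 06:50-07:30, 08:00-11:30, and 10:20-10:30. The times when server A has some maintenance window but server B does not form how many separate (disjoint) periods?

First set merges to 01:10-04:40, 09:10-13:10, 13:30-18:10.
Second set merges to 00:20-03:40, 06:50-07:30, 08:00-11:30.
A \ B = 03:40-04:40, 11:30-13:10, 13:30-18:10.
That is 3 disjoint pieces.

3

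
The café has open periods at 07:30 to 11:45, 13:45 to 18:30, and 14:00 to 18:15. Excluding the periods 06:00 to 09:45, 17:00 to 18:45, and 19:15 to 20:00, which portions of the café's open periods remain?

09:45–11:45, 13:45–17:00

Merge the first list: 07:30–11:45, 13:45–18:30.
07:30–11:45 with B removed leaves 09:45–11:45.
13:45–18:30 with B removed leaves 13:45–17:00.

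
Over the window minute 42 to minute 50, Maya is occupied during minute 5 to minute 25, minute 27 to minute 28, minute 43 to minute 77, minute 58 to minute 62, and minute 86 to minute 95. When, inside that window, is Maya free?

minute 42 to minute 43

The merged coverage is minute 5 to minute 25, minute 27 to minute 28, minute 43 to minute 77, minute 86 to minute 95.
Uncovered inside minute 42 to minute 50: minute 42 to minute 43.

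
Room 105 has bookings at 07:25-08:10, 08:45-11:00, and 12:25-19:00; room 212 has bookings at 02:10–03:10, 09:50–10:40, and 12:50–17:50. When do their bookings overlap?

09:50-10:40, 12:50-17:50

07:25-08:10: no overlap with the second set.
08:45-11:00 meets the second set on 09:50-10:40.
12:25-19:00 meets the second set on 12:50-17:50.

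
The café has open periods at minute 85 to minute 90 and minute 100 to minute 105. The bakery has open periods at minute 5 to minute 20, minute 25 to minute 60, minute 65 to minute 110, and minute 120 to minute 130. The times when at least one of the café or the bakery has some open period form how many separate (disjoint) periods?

4

A ∪ B = minute 5 to minute 20, minute 25 to minute 60, minute 65 to minute 110, minute 120 to minute 130.
That is 4 disjoint pieces.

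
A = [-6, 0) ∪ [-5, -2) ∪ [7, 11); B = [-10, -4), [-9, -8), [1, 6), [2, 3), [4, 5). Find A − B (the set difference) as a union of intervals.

First set merges to [-6, 0), [7, 11).
Second set merges to [-10, -4), [1, 6).
[-6, 0) with B removed leaves [-4, 0).
[7, 11) is untouched.

[-4, 0) ∪ [7, 11)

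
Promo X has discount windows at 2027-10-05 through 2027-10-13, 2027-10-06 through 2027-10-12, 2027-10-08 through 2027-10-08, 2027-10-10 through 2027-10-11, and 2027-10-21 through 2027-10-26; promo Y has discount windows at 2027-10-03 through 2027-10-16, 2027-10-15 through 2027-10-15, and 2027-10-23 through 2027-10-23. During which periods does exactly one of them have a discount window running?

First set merges to 2027-10-05 through 2027-10-13, 2027-10-21 through 2027-10-26.
Second set merges to 2027-10-03 through 2027-10-16, 2027-10-23 through 2027-10-23.
A \ B = 2027-10-21 through 2027-10-22, 2027-10-24 through 2027-10-26.
B \ A = 2027-10-03 through 2027-10-04, 2027-10-14 through 2027-10-16.
Union of the two gives the symmetric difference.

2027-10-03 through 2027-10-04, 2027-10-14 through 2027-10-16, 2027-10-21 through 2027-10-22, 2027-10-24 through 2027-10-26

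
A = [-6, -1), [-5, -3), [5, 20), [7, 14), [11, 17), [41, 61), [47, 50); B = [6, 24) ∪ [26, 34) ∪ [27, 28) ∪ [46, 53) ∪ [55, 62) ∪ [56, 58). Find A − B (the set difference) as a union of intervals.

[-6, -1) ∪ [5, 6) ∪ [41, 46) ∪ [53, 55)

First set merges to [-6, -1), [5, 20), [41, 61).
Second set merges to [6, 24), [26, 34), [46, 53), [55, 62).
[-6, -1): no B overlap → unchanged.
[5, 20) minus B → [5, 6).
[41, 61) minus B → [41, 46), [53, 55).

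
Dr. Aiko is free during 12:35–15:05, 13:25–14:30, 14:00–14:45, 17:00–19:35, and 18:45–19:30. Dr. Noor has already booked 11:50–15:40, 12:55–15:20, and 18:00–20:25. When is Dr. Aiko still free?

First set merges to 12:35–15:05, 17:00–19:35.
Second set merges to 11:50–15:40, 18:00–20:25.
12:35–15:05: entirely removed.
17:00–19:35 \ B = 17:00–18:00.

17:00–18:00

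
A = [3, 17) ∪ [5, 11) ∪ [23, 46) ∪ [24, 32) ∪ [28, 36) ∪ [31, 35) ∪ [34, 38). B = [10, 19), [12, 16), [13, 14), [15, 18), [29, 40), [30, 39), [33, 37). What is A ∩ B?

[10, 17) ∪ [29, 40)

A, merged: [3, 17), [23, 46).
B, merged: [10, 19), [29, 40).
[3, 17) ∩ B → [10, 17).
[23, 46) ∩ B → [29, 40).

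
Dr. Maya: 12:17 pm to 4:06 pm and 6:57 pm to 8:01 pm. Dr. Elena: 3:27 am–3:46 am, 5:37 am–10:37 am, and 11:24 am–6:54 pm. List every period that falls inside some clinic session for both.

12:17 pm-4:06 pm

12:17 pm-4:06 pm meets the second set on 12:17 pm-4:06 pm.
6:57 pm-8:01 pm: no overlap with the second set.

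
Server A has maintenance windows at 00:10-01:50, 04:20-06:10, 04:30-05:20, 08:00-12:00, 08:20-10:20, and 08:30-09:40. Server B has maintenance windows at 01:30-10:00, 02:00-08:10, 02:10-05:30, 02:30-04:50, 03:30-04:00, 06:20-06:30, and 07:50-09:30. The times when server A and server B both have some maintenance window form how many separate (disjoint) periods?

A, merged: 00:10–01:50, 04:20–06:10, 08:00–12:00.
B, merged: 01:30–10:00.
A ∩ B = 01:30–01:50, 04:20–06:10, 08:00–10:00.
That is 3 disjoint pieces.

3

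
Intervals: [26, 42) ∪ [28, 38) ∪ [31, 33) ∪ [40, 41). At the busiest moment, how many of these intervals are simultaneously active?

3

At 31, 3 of the intervals are simultaneously active.
No point has more.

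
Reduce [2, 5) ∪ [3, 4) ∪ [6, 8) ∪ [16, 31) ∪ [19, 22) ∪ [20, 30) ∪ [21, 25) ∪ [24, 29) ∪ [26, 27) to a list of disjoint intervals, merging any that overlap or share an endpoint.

[2, 5) ∪ [6, 8) ∪ [16, 31)

[3, 4) overlaps/touches [2, 5) → extend to [2, 5).
[6, 8) is disjoint → start new block.
[16, 31) is disjoint → start new block.
[19, 22) overlaps/touches [16, 31) → extend to [16, 31).
[20, 30) overlaps/touches [16, 31) → extend to [16, 31).
[21, 25) overlaps/touches [16, 31) → extend to [16, 31).
[24, 29) overlaps/touches [16, 31) → extend to [16, 31).
[26, 27) overlaps/touches [16, 31) → extend to [16, 31).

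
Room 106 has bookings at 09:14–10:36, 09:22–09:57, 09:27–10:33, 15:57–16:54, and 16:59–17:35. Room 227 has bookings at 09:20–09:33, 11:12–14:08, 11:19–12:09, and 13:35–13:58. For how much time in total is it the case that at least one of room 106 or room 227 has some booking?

5 h 51 min

A, merged: 09:14-10:36, 15:57-16:54, 16:59-17:35.
B, merged: 09:20-09:33, 11:12-14:08.
A ∪ B = 09:14-10:36, 11:12-14:08, 15:57-16:54, 16:59-17:35.
Total: 1 h 22 min + 2 h 56 min + 57 min + 36 min = 5 h 51 min.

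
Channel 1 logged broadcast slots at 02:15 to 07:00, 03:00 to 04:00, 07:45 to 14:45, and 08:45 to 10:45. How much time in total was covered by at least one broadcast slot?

11 h 45 min

Merged: 02:15–07:00, 07:45–14:45.
Lengths: 4 h 45 min + 7 h = 11 h 45 min.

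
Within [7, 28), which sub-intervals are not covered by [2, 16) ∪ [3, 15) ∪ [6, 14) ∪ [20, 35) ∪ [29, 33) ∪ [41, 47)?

[16, 20)

After merging, the occupied span is [2, 16), [20, 35), [41, 47).
Uncovered inside [7, 28): [16, 20).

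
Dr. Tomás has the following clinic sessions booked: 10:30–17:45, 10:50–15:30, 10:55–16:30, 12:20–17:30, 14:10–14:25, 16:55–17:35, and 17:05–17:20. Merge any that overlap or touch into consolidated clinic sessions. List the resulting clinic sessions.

10:30–17:45

10:50–15:30 overlaps/touches 10:30–17:45 → extend to 10:30–17:45.
10:55–16:30 overlaps/touches 10:30–17:45 → extend to 10:30–17:45.
12:20–17:30 overlaps/touches 10:30–17:45 → extend to 10:30–17:45.
14:10–14:25 overlaps/touches 10:30–17:45 → extend to 10:30–17:45.
16:55–17:35 overlaps/touches 10:30–17:45 → extend to 10:30–17:45.
17:05–17:20 overlaps/touches 10:30–17:45 → extend to 10:30–17:45.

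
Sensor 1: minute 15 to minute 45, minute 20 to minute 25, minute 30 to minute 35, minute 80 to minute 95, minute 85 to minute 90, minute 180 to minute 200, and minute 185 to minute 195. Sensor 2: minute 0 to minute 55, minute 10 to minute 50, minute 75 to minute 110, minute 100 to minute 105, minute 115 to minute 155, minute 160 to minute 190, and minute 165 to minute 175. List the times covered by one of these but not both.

A, merged: minute 15 to minute 45, minute 80 to minute 95, minute 180 to minute 200.
B, merged: minute 0 to minute 55, minute 75 to minute 110, minute 115 to minute 155, minute 160 to minute 190.
Only in the first: minute 190 to minute 200.
Only in the second: minute 0 to minute 15, minute 45 to minute 55, minute 75 to minute 80, minute 95 to minute 110, minute 115 to minute 155, minute 160 to minute 180.
Together these are the periods covered by exactly one.

minute 0 to minute 15, minute 45 to minute 55, minute 75 to minute 80, minute 95 to minute 110, minute 115 to minute 155, minute 160 to minute 180, minute 190 to minute 200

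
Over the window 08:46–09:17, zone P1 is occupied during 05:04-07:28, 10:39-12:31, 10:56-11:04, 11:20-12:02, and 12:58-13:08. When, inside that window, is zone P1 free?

08:46-09:17

After merging, the occupied span is 05:04-07:28, 10:39-12:31, 12:58-13:08.
Gaps within 08:46-09:17: 08:46-09:17.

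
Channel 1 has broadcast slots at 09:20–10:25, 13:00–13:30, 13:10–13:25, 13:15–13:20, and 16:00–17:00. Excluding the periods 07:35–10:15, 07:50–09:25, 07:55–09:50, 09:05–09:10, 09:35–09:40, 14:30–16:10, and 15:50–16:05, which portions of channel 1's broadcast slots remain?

Merge the first list: 09:20–10:25, 13:00–13:30, 16:00–17:00.
Merge the second list: 07:35–10:15, 14:30–16:10.
09:20–10:25 minus B → 10:15–10:25.
13:00–13:30: no B overlap → unchanged.
16:00–17:00 minus B → 16:10–17:00.

10:15–10:25, 13:00–13:30, 16:10–17:00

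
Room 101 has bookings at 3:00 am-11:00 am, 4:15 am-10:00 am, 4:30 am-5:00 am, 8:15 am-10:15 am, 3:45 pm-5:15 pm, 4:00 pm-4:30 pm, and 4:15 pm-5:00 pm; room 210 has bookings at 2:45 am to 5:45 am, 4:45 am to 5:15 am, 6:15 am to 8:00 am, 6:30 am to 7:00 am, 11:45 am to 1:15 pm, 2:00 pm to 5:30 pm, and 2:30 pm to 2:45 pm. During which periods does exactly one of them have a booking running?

2:45 am-3:00 am, 5:45 am-6:15 am, 8:00 am-11:00 am, 11:45 am-1:15 pm, 2:00 pm-3:45 pm, 5:15 pm-5:30 pm

A, merged: 3:00 am-11:00 am, 3:45 pm-5:15 pm.
B, merged: 2:45 am-5:45 am, 6:15 am-8:00 am, 11:45 am-1:15 pm, 2:00 pm-5:30 pm.
A \ B = 5:45 am-6:15 am, 8:00 am-11:00 am.
B \ A = 2:45 am-3:00 am, 11:45 am-1:15 pm, 2:00 pm-3:45 pm, 5:15 pm-5:30 pm.
Union of the two gives the symmetric difference.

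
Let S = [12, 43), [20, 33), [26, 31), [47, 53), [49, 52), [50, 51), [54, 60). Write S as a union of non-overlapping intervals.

[20, 33) overlaps/touches [12, 43) → extend to [12, 43).
[26, 31) overlaps/touches [12, 43) → extend to [12, 43).
[47, 53) is disjoint → start new block.
[49, 52) overlaps/touches [47, 53) → extend to [47, 53).
[50, 51) overlaps/touches [47, 53) → extend to [47, 53).
[54, 60) is disjoint → start new block.

[12, 43) ∪ [47, 53) ∪ [54, 60)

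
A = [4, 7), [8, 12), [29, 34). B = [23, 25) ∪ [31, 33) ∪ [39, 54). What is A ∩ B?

[4, 7) falls entirely outside B.
[8, 12) falls entirely outside B.
[29, 34) overlaps B on [31, 33).

[31, 33)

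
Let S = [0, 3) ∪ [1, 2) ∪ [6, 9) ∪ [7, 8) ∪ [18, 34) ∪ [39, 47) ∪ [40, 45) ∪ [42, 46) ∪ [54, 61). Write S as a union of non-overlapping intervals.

[0, 3) ∪ [6, 9) ∪ [18, 34) ∪ [39, 47) ∪ [54, 61)

[1, 2) overlaps/touches [0, 3) → extend to [0, 3).
[6, 9) is disjoint → start new block.
[7, 8) overlaps/touches [6, 9) → extend to [6, 9).
[18, 34) is disjoint → start new block.
[39, 47) is disjoint → start new block.
[40, 45) overlaps/touches [39, 47) → extend to [39, 47).
[42, 46) overlaps/touches [39, 47) → extend to [39, 47).
[54, 61) is disjoint → start new block.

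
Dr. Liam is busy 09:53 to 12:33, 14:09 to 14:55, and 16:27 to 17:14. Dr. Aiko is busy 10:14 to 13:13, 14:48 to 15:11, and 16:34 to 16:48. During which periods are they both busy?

10:14–12:33, 14:48–14:55, 16:34–16:48

09:53–12:33 overlaps B on 10:14–12:33.
14:09–14:55 overlaps B on 14:48–14:55.
16:27–17:14 overlaps B on 16:34–16:48.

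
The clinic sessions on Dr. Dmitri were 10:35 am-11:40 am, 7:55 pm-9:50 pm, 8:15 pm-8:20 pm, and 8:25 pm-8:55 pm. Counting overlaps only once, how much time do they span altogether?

Merged: 10:35 am–11:40 am, 7:55 pm–9:50 pm.
Lengths: 1 h 5 min + 1 h 55 min = 3 h.

3 h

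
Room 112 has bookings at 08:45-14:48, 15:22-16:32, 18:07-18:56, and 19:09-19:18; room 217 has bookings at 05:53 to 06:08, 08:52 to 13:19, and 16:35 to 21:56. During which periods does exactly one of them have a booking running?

05:53–06:08, 08:45–08:52, 13:19–14:48, 15:22–16:32, 16:35–18:07, 18:56–19:09, 19:18–21:56

A but not B: 08:45–08:52, 13:19–14:48, 15:22–16:32.
B but not A: 05:53–06:08, 16:35–18:07, 18:56–19:09, 19:18–21:56.
Combining gives A △ B.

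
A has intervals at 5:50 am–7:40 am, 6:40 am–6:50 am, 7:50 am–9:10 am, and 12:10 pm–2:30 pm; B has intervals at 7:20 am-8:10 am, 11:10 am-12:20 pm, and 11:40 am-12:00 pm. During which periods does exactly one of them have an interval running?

Merge the first list: 5:50 am-7:40 am, 7:50 am-9:10 am, 12:10 pm-2:30 pm.
Merge the second list: 7:20 am-8:10 am, 11:10 am-12:20 pm.
A \ B = 5:50 am-7:20 am, 8:10 am-9:10 am, 12:20 pm-2:30 pm.
B \ A = 7:40 am-7:50 am, 11:10 am-12:10 pm.
Union of the two gives the symmetric difference.

5:50 am-7:20 am, 7:40 am-7:50 am, 8:10 am-9:10 am, 11:10 am-12:10 pm, 12:20 pm-2:30 pm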